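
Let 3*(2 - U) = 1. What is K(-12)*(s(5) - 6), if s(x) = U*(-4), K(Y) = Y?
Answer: 152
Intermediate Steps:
U = 5/3 (U = 2 - ⅓*1 = 2 - ⅓ = 5/3 ≈ 1.6667)
s(x) = -20/3 (s(x) = (5/3)*(-4) = -20/3)
K(-12)*(s(5) - 6) = -12*(-20/3 - 6) = -12*(-38/3) = 152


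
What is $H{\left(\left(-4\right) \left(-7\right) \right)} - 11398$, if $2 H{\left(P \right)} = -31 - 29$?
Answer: $-11428$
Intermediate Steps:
$H{\left(P \right)} = -30$ ($H{\left(P \right)} = \frac{-31 - 29}{2} = \frac{1}{2} \left(-60\right) = -30$)
$H{\left(\left(-4\right) \left(-7\right) \right)} - 11398 = -30 - 11398 = -11428$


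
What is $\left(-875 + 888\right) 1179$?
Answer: $15327$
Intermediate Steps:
$\left(-875 + 888\right) 1179 = 13 \cdot 1179 = 15327$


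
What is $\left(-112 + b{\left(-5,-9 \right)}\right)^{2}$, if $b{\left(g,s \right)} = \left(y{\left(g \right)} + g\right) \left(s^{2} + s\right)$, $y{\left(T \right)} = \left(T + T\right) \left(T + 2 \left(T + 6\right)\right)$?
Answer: $2849344$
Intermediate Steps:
$y{\left(T \right)} = 2 T \left(12 + 3 T\right)$ ($y{\left(T \right)} = 2 T \left(T + 2 \left(6 + T\right)\right) = 2 T \left(T + \left(12 + 2 T\right)\right) = 2 T \left(12 + 3 T\right)$)
$b{\left(g,s \right)} = \left(g + 6 g \left(4 + g\right)\right) \left(s + s^{2}\right)$ ($b{\left(g,s \right)} = \left(6 g \left(4 + g\right) + g\right) \left(s^{2} + s\right) = \left(g + 6 g \left(4 + g\right)\right) \left(s + s^{2}\right)$)
$\left(-112 + b{\left(-5,-9 \right)}\right)^{2} = \left(-112 - - 45 \left(25 - 9 + 6 \left(-5\right) + 6 \left(-9\right) \left(4 - 5\right)\right)\right)^{2} = \left(-112 - - 45 \left(25 - 9 - 30 + 6 \left(-9\right) \left(-1\right)\right)\right)^{2} = \left(-112 - - 45 \left(25 - 9 - 30 + 54\right)\right)^{2} = \left(-112 - \left(-45\right) 40\right)^{2} = \left(-112 + 1800\right)^{2} = 1688^{2} = 2849344$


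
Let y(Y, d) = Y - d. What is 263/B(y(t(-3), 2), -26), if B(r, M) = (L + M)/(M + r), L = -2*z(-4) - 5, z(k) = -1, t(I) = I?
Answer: 8153/29 ≈ 281.14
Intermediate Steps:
L = -3 (L = -2*(-1) - 5 = 2 - 5 = -3)
B(r, M) = (-3 + M)/(M + r)
263/B(y(t(-3), 2), -26) = 263/(((-3 - 26)/(-26 + (-3 - 1*2)))) = 263/((-29/(-26 + (-3 - 2)))) = 263/((-29/(-26 - 5))) = 263/((-29/(-31))) = 263/((-1/31*(-29))) = 263/(29/31) = 263*(31/29) = 8153/29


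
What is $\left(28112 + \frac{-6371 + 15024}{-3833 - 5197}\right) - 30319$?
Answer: $- \frac{19937863}{9030} \approx -2208.0$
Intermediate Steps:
$\left(28112 + \frac{-6371 + 15024}{-3833 - 5197}\right) - 30319 = \left(28112 + \frac{8653}{-9030}\right) - 30319 = \left(28112 + 8653 \left(- \frac{1}{9030}\right)\right) - 30319 = \left(28112 - \frac{8653}{9030}\right) - 30319 = \frac{253842707}{9030} - 30319 = - \frac{19937863}{9030}$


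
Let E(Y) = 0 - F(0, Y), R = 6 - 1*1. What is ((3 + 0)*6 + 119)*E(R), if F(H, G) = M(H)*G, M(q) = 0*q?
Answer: 0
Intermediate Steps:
M(q) = 0
R = 5 (R = 6 - 1 = 5)
F(H, G) = 0 (F(H, G) = 0*G = 0)
E(Y) = 0 (E(Y) = 0 - 1*0 = 0 + 0 = 0)
((3 + 0)*6 + 119)*E(R) = ((3 + 0)*6 + 119)*0 = (3*6 + 119)*0 = (18 + 119)*0 = 137*0 = 0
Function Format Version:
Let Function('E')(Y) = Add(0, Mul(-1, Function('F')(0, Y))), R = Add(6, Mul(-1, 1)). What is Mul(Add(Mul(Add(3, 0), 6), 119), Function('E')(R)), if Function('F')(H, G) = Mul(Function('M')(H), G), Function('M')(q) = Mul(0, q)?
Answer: 0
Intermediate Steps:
Function('M')(q) = 0
R = 5 (R = Add(6, -1) = 5)
Function('F')(H, G) = 0 (Function('F')(H, G) = Mul(0, G) = 0)
Function('E')(Y) = 0 (Function('E')(Y) = Add(0, Mul(-1, 0)) = Add(0, 0) = 0)
Mul(Add(Mul(Add(3, 0), 6), 119), Function('E')(R)) = Mul(Add(Mul(Add(3, 0), 6), 119), 0) = Mul(Add(Mul(3, 6), 119), 0) = Mul(Add(18, 119), 0) = Mul(137, 0) = 0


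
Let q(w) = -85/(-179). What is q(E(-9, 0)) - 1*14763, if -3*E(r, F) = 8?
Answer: -2642492/179 ≈ -14763.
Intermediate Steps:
E(r, F) = -8/3 (E(r, F) = -⅓*8 = -8/3)
q(w) = 85/179 (q(w) = -85*(-1)/179 = -1*(-85/179) = 85/179)
q(E(-9, 0)) - 1*14763 = 85/179 - 1*14763 = 85/179 - 14763 = -2642492/179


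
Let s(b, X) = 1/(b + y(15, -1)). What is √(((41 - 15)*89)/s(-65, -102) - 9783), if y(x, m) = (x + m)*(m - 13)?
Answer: 9*I*√7577 ≈ 783.41*I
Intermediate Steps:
y(x, m) = (-13 + m)*(m + x) (y(x, m) = (m + x)*(-13 + m) = (-13 + m)*(m + x))
s(b, X) = 1/(-196 + b) (s(b, X) = 1/(b + ((-1)² - 13*(-1) - 13*15 - 1*15)) = 1/(b + (1 + 13 - 195 - 15)) = 1/(b - 196) = 1/(-196 + b))
√(((41 - 15)*89)/s(-65, -102) - 9783) = √(((41 - 15)*89)/(1/(-196 - 65)) - 9783) = √((26*89)/(1/(-261)) - 9783) = √(2314/(-1/261) - 9783) = √(2314*(-261) - 9783) = √(-603954 - 9783) = √(-613737) = 9*I*√7577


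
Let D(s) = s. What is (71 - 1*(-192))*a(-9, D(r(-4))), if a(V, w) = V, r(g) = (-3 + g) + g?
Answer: -2367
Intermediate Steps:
r(g) = -3 + 2*g
(71 - 1*(-192))*a(-9, D(r(-4))) = (71 - 1*(-192))*(-9) = (71 + 192)*(-9) = 263*(-9) = -2367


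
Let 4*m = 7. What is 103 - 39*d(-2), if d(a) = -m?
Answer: 685/4 ≈ 171.25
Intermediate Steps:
m = 7/4 (m = (¼)*7 = 7/4 ≈ 1.7500)
d(a) = -7/4 (d(a) = -1*7/4 = -7/4)
103 - 39*d(-2) = 103 - 39*(-7/4) = 103 + 273/4 = 685/4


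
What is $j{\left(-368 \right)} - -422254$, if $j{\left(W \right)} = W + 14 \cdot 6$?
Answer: $421970$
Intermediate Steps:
$j{\left(W \right)} = 84 + W$ ($j{\left(W \right)} = W + 84 = 84 + W$)
$j{\left(-368 \right)} - -422254 = \left(84 - 368\right) - -422254 = -284 + 422254 = 421970$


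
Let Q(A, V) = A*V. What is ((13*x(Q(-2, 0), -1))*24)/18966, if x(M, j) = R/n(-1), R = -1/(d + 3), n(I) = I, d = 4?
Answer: 52/22127 ≈ 0.0023501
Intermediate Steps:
R = -⅐ (R = -1/(4 + 3) = -1/7 = -1*⅐ = -⅐ ≈ -0.14286)
x(M, j) = ⅐ (x(M, j) = -⅐/(-1) = -⅐*(-1) = ⅐)
((13*x(Q(-2, 0), -1))*24)/18966 = ((13*(⅐))*24)/18966 = ((13/7)*24)*(1/18966) = (312/7)*(1/18966) = 52/22127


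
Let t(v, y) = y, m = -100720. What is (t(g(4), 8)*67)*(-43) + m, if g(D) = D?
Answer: -123768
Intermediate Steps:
(t(g(4), 8)*67)*(-43) + m = (8*67)*(-43) - 100720 = 536*(-43) - 100720 = -23048 - 100720 = -123768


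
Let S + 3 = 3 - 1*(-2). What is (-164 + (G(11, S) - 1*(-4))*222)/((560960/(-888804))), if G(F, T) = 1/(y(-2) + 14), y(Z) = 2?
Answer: -1311652503/1121920 ≈ -1169.1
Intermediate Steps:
S = 2 (S = -3 + (3 - 1*(-2)) = -3 + (3 + 2) = -3 + 5 = 2)
G(F, T) = 1/16 (G(F, T) = 1/(2 + 14) = 1/16)
(-164 + (G(11, S) - 1*(-4))*222)/((560960/(-888804))) = (-164 + (1/16 - 1*(-4))*222)/((560960/(-888804))) = (-164 + (1/16 + 4)*222)/((560960*(-1/888804))) = (-164 + (65/16)*222)/(-140240/222201) = (-164 + 7215/8)*(-222201/140240) = (5903/8)*(-222201/140240) = -1311652503/1121920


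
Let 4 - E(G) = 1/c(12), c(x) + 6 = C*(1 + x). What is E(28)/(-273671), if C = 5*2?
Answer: -495/33935204 ≈ -1.4587e-5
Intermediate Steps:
C = 10
c(x) = 4 + 10*x (c(x) = -6 + 10*(1 + x) = -6 + (10 + 10*x) = 4 + 10*x)
E(G) = 495/124 (E(G) = 4 - 1/(4 + 10*12) = 4 - 1/(4 + 120) = 4 - 1/124 = 495/124)
E(28)/(-273671) = (495/124)/(-273671) = (495/124)*(-1/273671) = -495/33935204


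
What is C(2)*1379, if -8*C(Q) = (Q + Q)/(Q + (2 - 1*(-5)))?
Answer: -1379/18 ≈ -76.611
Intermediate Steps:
C(Q) = -Q/(4*(7 + Q)) (C(Q) = -(Q + Q)/(8*(Q + (2 - 1*(-5)))) = -2*Q/(8*(Q + (2 + 5))) = -2*Q/(8*(Q + 7)) = -2*Q/(8*(7 + Q)) = -Q/(4*(7 + Q)))
C(2)*1379 = -1*2/(28 + 4*2)*1379 = -1*2/(28 + 8)*1379 = -1*2/36*1379 = -1*2*1/36*1379 = -1/18*1379 = -1379/18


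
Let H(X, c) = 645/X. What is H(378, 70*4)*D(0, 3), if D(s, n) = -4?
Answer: -430/63 ≈ -6.8254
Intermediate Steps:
H(378, 70*4)*D(0, 3) = (645/378)*(-4) = (645*(1/378))*(-4) = (215/126)*(-4) = -430/63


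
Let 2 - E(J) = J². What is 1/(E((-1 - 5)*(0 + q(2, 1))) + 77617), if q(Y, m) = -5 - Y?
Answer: 1/75855 ≈ 1.3183e-5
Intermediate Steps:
E(J) = 2 - J²
1/(E((-1 - 5)*(0 + q(2, 1))) + 77617) = 1/((2 - ((-1 - 5)*(0 + (-5 - 1*2)))²) + 77617) = 1/((2 - (-6*(0 + (-5 - 2)))²) + 77617) = 1/((2 - (-6*(0 - 7))²) + 77617) = 1/((2 - (-6*(-7))²) + 77617) = 1/((2 - 1*42²) + 77617) = 1/((2 - 1*1764) + 77617) = 1/((2 - 1764) + 77617) = 1/(-1762 + 77617) = 1/75855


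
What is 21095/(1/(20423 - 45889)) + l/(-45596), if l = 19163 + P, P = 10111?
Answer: -12247205760097/22798 ≈ -5.3720e+8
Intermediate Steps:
l = 29274 (l = 19163 + 10111 = 29274)
21095/(1/(20423 - 45889)) + l/(-45596) = 21095/(1/(20423 - 45889)) + 29274/(-45596) = 21095/(1/(-25466)) + 29274*(-1/45596) = 21095/(-1/25466) - 14637/22798 = 21095*(-25466) - 14637/22798 = -537205270 - 14637/22798 = -12247205760097/22798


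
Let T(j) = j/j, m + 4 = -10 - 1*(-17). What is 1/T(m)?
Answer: 1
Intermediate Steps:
m = 3 (m = -4 + (-10 - 1*(-17)) = -4 + (-10 + 17) = -4 + 7 = 3)
T(j) = 1
1/T(m) = 1/1 = 1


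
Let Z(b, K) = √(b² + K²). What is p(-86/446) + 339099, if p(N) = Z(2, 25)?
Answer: 339099 + √629 ≈ 3.3912e+5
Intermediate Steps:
Z(b, K) = √(K² + b²)
p(N) = √629 (p(N) = √(25² + 2²) = √(625 + 4) = √629)
p(-86/446) + 339099 = √629 + 339099 = 339099 + √629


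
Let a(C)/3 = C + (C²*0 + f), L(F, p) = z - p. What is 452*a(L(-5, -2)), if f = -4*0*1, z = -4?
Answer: -2712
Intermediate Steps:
L(F, p) = -4 - p
f = 0 (f = 0*1 = 0)
a(C) = 3*C (a(C) = 3*(C + (C²*0 + 0)) = 3*(C + (0 + 0)) = 3*(C + 0) = 3*C)
452*a(L(-5, -2)) = 452*(3*(-4 - 1*(-2))) = 452*(3*(-4 + 2)) = 452*(3*(-2)) = 452*(-6) = -2712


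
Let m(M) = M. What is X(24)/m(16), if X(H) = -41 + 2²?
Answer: -37/16 ≈ -2.3125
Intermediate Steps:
X(H) = -37 (X(H) = -41 + 4 = -37)
X(24)/m(16) = -37/16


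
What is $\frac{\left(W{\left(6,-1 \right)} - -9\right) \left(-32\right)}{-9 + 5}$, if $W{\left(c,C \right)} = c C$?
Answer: $24$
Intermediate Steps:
$W{\left(c,C \right)} = C c$
$\frac{\left(W{\left(6,-1 \right)} - -9\right) \left(-32\right)}{-9 + 5} = \frac{\left(\left(-1\right) 6 - -9\right) \left(-32\right)}{-9 + 5} = \frac{\left(-6 + 9\right) \left(-32\right)}{-4} = 3 \left(-32\right) \left(- \frac{1}{4}\right) = \left(-96\right) \left(- \frac{1}{4}\right) = 24$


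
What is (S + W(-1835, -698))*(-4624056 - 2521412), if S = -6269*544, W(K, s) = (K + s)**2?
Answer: -21477511877404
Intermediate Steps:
S = -3410336
(S + W(-1835, -698))*(-4624056 - 2521412) = (-3410336 + (-1835 - 698)**2)*(-4624056 - 2521412) = (-3410336 + (-2533)**2)*(-7145468) = (-3410336 + 6416089)*(-7145468) = 3005753*(-7145468) = -21477511877404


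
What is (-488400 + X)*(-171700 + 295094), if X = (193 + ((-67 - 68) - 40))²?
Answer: -60225649944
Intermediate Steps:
X = 324 (X = (193 + (-135 - 40))² = (193 - 175)² = 18² = 324)
(-488400 + X)*(-171700 + 295094) = (-488400 + 324)*(-171700 + 295094) = -488076*123394 = -60225649944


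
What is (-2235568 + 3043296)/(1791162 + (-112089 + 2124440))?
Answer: 807728/3803513 ≈ 0.21236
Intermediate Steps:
(-2235568 + 3043296)/(1791162 + (-112089 + 2124440)) = 807728/(1791162 + 2012351) = 807728/3803513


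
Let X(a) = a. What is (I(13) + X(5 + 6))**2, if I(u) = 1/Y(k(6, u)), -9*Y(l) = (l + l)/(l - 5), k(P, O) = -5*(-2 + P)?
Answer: 1849/64 ≈ 28.891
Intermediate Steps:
k(P, O) = 10 - 5*P
Y(l) = -2*l/(9*(-5 + l)) (Y(l) = -(l + l)/(9*(l - 5)) = -2*l/(9*(-5 + l)))
I(u) = -45/8 (I(u) = 1/(-2*(10 - 5*6)/(-45 + 9*(10 - 5*6))) = 1/(-2*(10 - 30)/(-45 + 9*(10 - 30))) = 1/(-2*(-20)/(-45 + 9*(-20))) = 1/(-2*(-20)/(-45 - 180)) = 1/(-2*(-20)/(-225)) = 1/(-2*(-20)*(-1/225)) = 1/(-8/45) = -45/8)
(I(13) + X(5 + 6))**2 = (-45/8 + (5 + 6))**2 = (-45/8 + 11)**2 = (43/8)**2 = 1849/64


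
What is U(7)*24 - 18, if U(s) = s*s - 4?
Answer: 1062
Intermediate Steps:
U(s) = -4 + s² (U(s) = s² - 4 = -4 + s²)
U(7)*24 - 18 = (-4 + 7²)*24 - 18 = (-4 + 49)*24 - 18 = 45*24 - 18 = 1080 - 18 = 1062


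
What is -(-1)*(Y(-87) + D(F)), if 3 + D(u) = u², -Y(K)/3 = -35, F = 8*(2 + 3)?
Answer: 1702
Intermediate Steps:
F = 40 (F = 8*5 = 40)
Y(K) = 105 (Y(K) = -3*(-35) = 105)
D(u) = -3 + u²
-(-1)*(Y(-87) + D(F)) = -(-1)*(105 + (-3 + 40²)) = -(-1)*(105 + (-3 + 1600)) = -(-1)*(105 + 1597) = -(-1)*1702 = -1*(-1702) = 1702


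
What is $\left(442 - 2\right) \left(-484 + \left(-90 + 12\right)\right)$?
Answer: $-247280$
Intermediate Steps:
$\left(442 - 2\right) \left(-484 + \left(-90 + 12\right)\right) = 440 \left(-484 - 78\right) = 440 \left(-562\right) = -247280$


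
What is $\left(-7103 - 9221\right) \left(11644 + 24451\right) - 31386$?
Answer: $-589246166$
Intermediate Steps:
$\left(-7103 - 9221\right) \left(11644 + 24451\right) - 31386 = \left(-16324\right) 36095 - 31386 = -589214780 - 31386 = -589246166$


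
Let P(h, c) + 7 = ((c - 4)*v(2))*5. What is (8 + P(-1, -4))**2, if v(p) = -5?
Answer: 40401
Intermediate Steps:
P(h, c) = 93 - 25*c (P(h, c) = -7 + ((c - 4)*(-5))*5 = -7 + ((-4 + c)*(-5))*5 = -7 + (20 - 5*c)*5 = -7 + (100 - 25*c) = 93 - 25*c)
(8 + P(-1, -4))**2 = (8 + (93 - 25*(-4)))**2 = (8 + (93 + 100))**2 = (8 + 193)**2 = 201**2 = 40401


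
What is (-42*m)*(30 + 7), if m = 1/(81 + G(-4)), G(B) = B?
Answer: -222/11 ≈ -20.182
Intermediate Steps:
m = 1/77 (m = 1/(81 - 4) = 1/77 ≈ 0.012987)
(-42*m)*(30 + 7) = (-42*1/77)*(30 + 7) = -6/11*37 = -222/11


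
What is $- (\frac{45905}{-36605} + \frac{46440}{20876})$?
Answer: $- \frac{37081171}{38208299} \approx -0.9705$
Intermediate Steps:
$- (\frac{45905}{-36605} + \frac{46440}{20876}) = - (45905 \left(- \frac{1}{36605}\right) + 46440 \cdot \frac{1}{20876}) = - (- \frac{9181}{7321} + \frac{11610}{5219}) = \left(-1\right) \frac{37081171}{38208299} = - \frac{37081171}{38208299}$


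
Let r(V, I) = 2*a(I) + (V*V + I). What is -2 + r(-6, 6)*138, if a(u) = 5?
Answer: 7174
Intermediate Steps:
r(V, I) = 10 + I + V² (r(V, I) = 2*5 + (V*V + I) = 10 + (V² + I) = 10 + (I + V²) = 10 + I + V²)
-2 + r(-6, 6)*138 = -2 + (10 + 6 + (-6)²)*138 = -2 + (10 + 6 + 36)*138 = -2 + 52*138 = -2 + 7176 = 7174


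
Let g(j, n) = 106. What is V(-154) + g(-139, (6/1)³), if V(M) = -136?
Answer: -30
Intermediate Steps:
V(-154) + g(-139, (6/1)³) = -136 + 106 = -30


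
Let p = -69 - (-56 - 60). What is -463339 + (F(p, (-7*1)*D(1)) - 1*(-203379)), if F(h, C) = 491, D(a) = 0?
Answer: -259469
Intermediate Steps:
p = 47 (p = -69 - 1*(-116) = -69 + 116 = 47)
-463339 + (F(p, (-7*1)*D(1)) - 1*(-203379)) = -463339 + (491 - 1*(-203379)) = -463339 + (491 + 203379) = -463339 + 203870 = -259469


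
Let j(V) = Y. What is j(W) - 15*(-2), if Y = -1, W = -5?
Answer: 29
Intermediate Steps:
j(V) = -1
j(W) - 15*(-2) = -1 - 15*(-2) = -1 + 30 = 29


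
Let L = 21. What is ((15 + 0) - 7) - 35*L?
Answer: -727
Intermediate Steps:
((15 + 0) - 7) - 35*L = ((15 + 0) - 7) - 35*21 = (15 - 7) - 735 = 8 - 735 = -727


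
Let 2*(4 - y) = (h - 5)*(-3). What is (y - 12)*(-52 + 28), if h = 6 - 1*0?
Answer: 156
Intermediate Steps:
h = 6 (h = 6 + 0 = 6)
y = 11/2 (y = 4 - (6 - 5)*(-3)/2 = 4 - (-3)/2 = 4 - ½*(-3) = 4 + 3/2 = 11/2 ≈ 5.5000)
(y - 12)*(-52 + 28) = (11/2 - 12)*(-52 + 28) = -13/2*(-24) = 156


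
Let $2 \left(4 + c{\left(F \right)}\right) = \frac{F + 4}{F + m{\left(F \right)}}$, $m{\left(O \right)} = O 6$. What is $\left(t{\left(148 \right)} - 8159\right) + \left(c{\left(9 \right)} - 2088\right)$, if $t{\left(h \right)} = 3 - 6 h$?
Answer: $- \frac{1403123}{126} \approx -11136.0$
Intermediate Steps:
$m{\left(O \right)} = 6 O$
$c{\left(F \right)} = -4 + \frac{4 + F}{14 F}$ ($c{\left(F \right)} = -4 + \frac{\left(F + 4\right) \frac{1}{F + 6 F}}{2} = -4 + \frac{\left(4 + F\right) \frac{1}{7 F}}{2} = -4 + \frac{\frac{1}{7} \frac{1}{F} \left(4 + F\right)}{2} = -4 + \frac{4 + F}{14 F}$)
$\left(t{\left(148 \right)} - 8159\right) + \left(c{\left(9 \right)} - 2088\right) = \left(\left(3 - 888\right) - 8159\right) - \left(2088 - \frac{4 - 495}{14 \cdot 9}\right) = \left(\left(3 - 888\right) - 8159\right) - \left(2088 - \frac{4 - 495}{126}\right) = \left(-885 - 8159\right) - \left(2088 - - \frac{491}{126}\right) = -9044 - \frac{263579}{126} = - \frac{1403123}{126}$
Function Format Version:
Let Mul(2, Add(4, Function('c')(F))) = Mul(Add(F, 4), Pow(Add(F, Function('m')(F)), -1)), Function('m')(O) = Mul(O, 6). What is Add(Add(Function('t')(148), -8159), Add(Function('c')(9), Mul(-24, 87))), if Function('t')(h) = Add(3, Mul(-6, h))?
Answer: Rational(-1403123, 126) ≈ -11136.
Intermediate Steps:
Function('m')(O) = Mul(6, O)
Function('c')(F) = Add(-4, Mul(Rational(1, 14), Pow(F, -1), Add(4, F))) (Function('c')(F) = Add(-4, Mul(Rational(1, 2), Mul(Add(F, 4), Pow(Add(F, Mul(6, F)), -1)))) = Add(-4, Mul(Rational(1, 2), Mul(Add(4, F), Pow(Mul(7, F), -1)))) = Add(-4, Mul(Rational(1, 2), Mul(Add(4, F), Mul(Rational(1, 7), Pow(F, -1))))) = Add(-4, Mul(Rational(1, 2), Mul(Rational(1, 7), Pow(F, -1), Add(4, F)))) = Add(-4, Mul(Rational(1, 14), Pow(F, -1), Add(4, F))))
Add(Add(Function('t')(148), -8159), Add(Function('c')(9), Mul(-24, 87))) = Add(Add(Add(3, Mul(-6, 148)), -8159), Add(Mul(Rational(1, 14), Pow(9, -1), Add(4, Mul(-55, 9))), Mul(-24, 87))) = Add(Add(Add(3, -888), -8159), Add(Mul(Rational(1, 14), Rational(1, 9), Add(4, -495)), -2088)) = Add(Add(-885, -8159), Add(Mul(Rational(1, 14), Rational(1, 9), -491), -2088)) = Add(-9044, Add(Rational(-491, 126), -2088)) = Add(-9044, Rational(-263579, 126)) = Rational(-1403123, 126)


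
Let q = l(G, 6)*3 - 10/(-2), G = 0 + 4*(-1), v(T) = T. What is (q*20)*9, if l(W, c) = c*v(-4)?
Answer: -12060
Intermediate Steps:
G = -4 (G = 0 - 4 = -4)
l(W, c) = -4*c (l(W, c) = c*(-4) = -4*c)
q = -67 (q = -4*6*3 - 10/(-2) = -24*3 - 10*(-1)/2 = -72 - 1*(-5) = -72 + 5 = -67)
(q*20)*9 = -67*20*9 = -1340*9 = -12060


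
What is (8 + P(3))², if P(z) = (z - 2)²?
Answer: 81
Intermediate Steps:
P(z) = (-2 + z)²
(8 + P(3))² = (8 + (-2 + 3)²)² = (8 + 1²)² = (8 + 1)² = 9² = 81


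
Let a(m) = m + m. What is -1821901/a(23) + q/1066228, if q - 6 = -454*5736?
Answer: -242835206222/6130811 ≈ -39609.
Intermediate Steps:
q = -2604138 (q = 6 - 454*5736 = 6 - 2604144 = -2604138)
a(m) = 2*m
-1821901/a(23) + q/1066228 = -1821901/(2*23) - 2604138/1066228 = -1821901/46 - 2604138*1/1066228 = -1821901*1/46 - 1302069/533114 = -1821901/46 - 1302069/533114 = -242835206222/6130811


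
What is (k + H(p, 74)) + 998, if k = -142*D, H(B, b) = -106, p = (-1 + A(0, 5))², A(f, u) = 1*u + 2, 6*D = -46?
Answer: 5942/3 ≈ 1980.7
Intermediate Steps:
D = -23/3 (D = (⅙)*(-46) = -23/3 ≈ -7.6667)
A(f, u) = 2 + u (A(f, u) = u + 2 = 2 + u)
p = 36 (p = (-1 + (2 + 5))² = (-1 + 7)² = 6² = 36)
k = 3266/3 (k = -142*(-23/3) = 3266/3 ≈ 1088.7)
(k + H(p, 74)) + 998 = (3266/3 - 106) + 998 = 2948/3 + 998 = 5942/3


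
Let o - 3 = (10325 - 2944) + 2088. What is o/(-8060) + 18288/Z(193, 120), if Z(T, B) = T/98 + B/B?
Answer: 1203547424/195455 ≈ 6157.7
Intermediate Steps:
o = 9472 (o = 3 + ((10325 - 2944) + 2088) = 3 + (7381 + 2088) = 3 + 9469 = 9472)
Z(T, B) = 1 + T/98 (Z(T, B) = T*(1/98) + 1 = T/98 + 1 = 1 + T/98)
o/(-8060) + 18288/Z(193, 120) = 9472/(-8060) + 18288/(1 + (1/98)*193) = 9472*(-1/8060) + 18288/(1 + 193/98) = -2368/2015 + 18288/(291/98) = -2368/2015 + 18288*(98/291) = -2368/2015 + 597408/97 = 1203547424/195455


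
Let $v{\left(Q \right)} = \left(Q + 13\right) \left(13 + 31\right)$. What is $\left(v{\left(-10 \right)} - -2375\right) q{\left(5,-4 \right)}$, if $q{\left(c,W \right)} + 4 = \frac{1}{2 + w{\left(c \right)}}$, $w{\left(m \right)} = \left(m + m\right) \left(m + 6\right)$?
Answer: $- \frac{1120629}{112} \approx -10006.0$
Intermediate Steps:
$v{\left(Q \right)} = 572 + 44 Q$ ($v{\left(Q \right)} = \left(13 + Q\right) 44 = 572 + 44 Q$)
$w{\left(m \right)} = 2 m \left(6 + m\right)$
$q{\left(c,W \right)} = -4 + \frac{1}{2 + 2 c \left(6 + c\right)}$
$\left(v{\left(-10 \right)} - -2375\right) q{\left(5,-4 \right)} = \left(\left(572 + 44 \left(-10\right)\right) - -2375\right) \frac{-7 - 40 \left(6 + 5\right)}{2 \left(1 + 5 \left(6 + 5\right)\right)} = \left(\left(572 - 440\right) + 2375\right) \frac{-7 - 40 \cdot 11}{2 \left(1 + 5 \cdot 11\right)} = \left(132 + 2375\right) \frac{-7 - 440}{2 \left(1 + 55\right)} = 2507 \cdot \frac{1}{2} \cdot \frac{1}{56} \left(-447\right) = 2507 \left(- \frac{447}{112}\right) = - \frac{1120629}{112}$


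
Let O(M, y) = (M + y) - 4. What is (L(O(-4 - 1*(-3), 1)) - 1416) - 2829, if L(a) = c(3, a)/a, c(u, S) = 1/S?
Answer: -67919/16 ≈ -4244.9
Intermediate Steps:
O(M, y) = -4 + M + y
L(a) = a⁻² (L(a) = 1/(a*a) = a⁻²)
(L(O(-4 - 1*(-3), 1)) - 1416) - 2829 = ((-4 + (-4 - 1*(-3)) + 1)⁻² - 1416) - 2829 = ((-4 + (-4 + 3) + 1)⁻² - 1416) - 2829 = ((-4 - 1 + 1)⁻² - 1416) - 2829 = ((-4)⁻² - 1416) - 2829 = (1/16 - 1416) - 2829 = -22655/16 - 2829 = -67919/16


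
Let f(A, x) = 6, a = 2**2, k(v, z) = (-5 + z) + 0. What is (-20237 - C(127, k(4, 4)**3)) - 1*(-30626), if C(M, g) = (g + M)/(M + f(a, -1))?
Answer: 197373/19 ≈ 10388.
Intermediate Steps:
k(v, z) = -5 + z
a = 4
C(M, g) = (M + g)/(6 + M) (C(M, g) = (g + M)/(M + 6) = (M + g)/(6 + M))
(-20237 - C(127, k(4, 4)**3)) - 1*(-30626) = (-20237 - (127 + (-5 + 4)**3)/(6 + 127)) - 1*(-30626) = (-20237 - (127 + (-1)**3)/133) + 30626 = (-20237 - (127 - 1)/133) + 30626 = (-20237 - 126/133) + 30626 = (-20237 - 1*18/19) + 30626 = (-20237 - 18/19) + 30626 = -384521/19 + 30626 = 197373/19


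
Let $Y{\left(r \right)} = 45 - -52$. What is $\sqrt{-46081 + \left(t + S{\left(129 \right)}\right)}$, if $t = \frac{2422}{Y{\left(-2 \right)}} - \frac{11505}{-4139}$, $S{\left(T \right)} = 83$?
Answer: $\frac{i \sqrt{7409880411321853}}{401483} \approx 214.41 i$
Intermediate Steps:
$Y{\left(r \right)} = 97$ ($Y{\left(r \right)} = 45 + 52 = 97$)
$t = \frac{11140643}{401483}$ ($t = \frac{2422}{97} - \frac{11505}{-4139} = 2422 \cdot \frac{1}{97} - - \frac{11505}{4139} = \frac{2422}{97} + \frac{11505}{4139} = \frac{11140643}{401483} \approx 27.749$)
$\sqrt{-46081 + \left(t + S{\left(129 \right)}\right)} = \sqrt{-46081 + \left(\frac{11140643}{401483} + 83\right)} = \sqrt{-46081 + \frac{44463732}{401483}} = \sqrt{- \frac{18456274391}{401483}} = \frac{i \sqrt{7409880411321853}}{401483}$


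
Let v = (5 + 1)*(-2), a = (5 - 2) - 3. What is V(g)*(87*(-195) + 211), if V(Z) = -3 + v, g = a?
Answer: 251310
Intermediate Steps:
a = 0 (a = 3 - 3 = 0)
g = 0
v = -12 (v = 6*(-2) = -12)
V(Z) = -15 (V(Z) = -3 - 12 = -15)
V(g)*(87*(-195) + 211) = -15*(87*(-195) + 211) = -15*(-16965 + 211) = -15*(-16754) = 251310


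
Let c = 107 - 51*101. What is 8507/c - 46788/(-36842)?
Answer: -2977547/7147348 ≈ -0.41659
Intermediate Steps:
c = -5044 (c = 107 - 5151 = -5044)
8507/c - 46788/(-36842) = 8507/(-5044) - 46788/(-36842) = 8507*(-1/5044) - 46788*(-1/36842) = -8507/5044 + 23394/18421 = -2977547/7147348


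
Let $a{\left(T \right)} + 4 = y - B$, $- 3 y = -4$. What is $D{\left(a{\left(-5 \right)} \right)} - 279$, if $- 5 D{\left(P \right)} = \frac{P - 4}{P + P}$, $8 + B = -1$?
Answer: $- \frac{53017}{190} \approx -279.04$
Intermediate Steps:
$B = -9$ ($B = -8 - 1 = -9$)
$y = \frac{4}{3}$ ($y = \left(- \frac{1}{3}\right) \left(-4\right) = \frac{4}{3} \approx 1.3333$)
$a{\left(T \right)} = \frac{19}{3}$ ($a{\left(T \right)} = -4 + \left(\frac{4}{3} - -9\right) = -4 + \left(\frac{4}{3} + 9\right) = -4 + \frac{31}{3} = \frac{19}{3}$)
$D{\left(P \right)} = - \frac{-4 + P}{10 P}$ ($D{\left(P \right)} = - \frac{\left(P - 4\right) \frac{1}{P + P}}{5} = - \frac{\left(-4 + P\right) \frac{1}{2 P}}{5} = - \frac{\frac{1}{2} \frac{1}{P} \left(-4 + P\right)}{5} = - \frac{-4 + P}{10 P}$)
$D{\left(a{\left(-5 \right)} \right)} - 279 = \frac{4 - \frac{19}{3}}{10 \cdot \frac{19}{3}} - 279 = \frac{1}{10} \cdot \frac{3}{19} \left(4 - \frac{19}{3}\right) - 279 = \frac{1}{10} \cdot \frac{3}{19} \left(- \frac{7}{3}\right) - 279 = - \frac{7}{190} - 279 = - \frac{53017}{190}$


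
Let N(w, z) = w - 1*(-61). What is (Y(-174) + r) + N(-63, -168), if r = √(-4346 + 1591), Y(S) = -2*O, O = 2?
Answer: -6 + I*√2755 ≈ -6.0 + 52.488*I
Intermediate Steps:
N(w, z) = 61 + w (N(w, z) = w + 61 = 61 + w)
Y(S) = -4 (Y(S) = -2*2 = -4)
r = I*√2755 (r = √(-2755) = I*√2755 ≈ 52.488*I)
(Y(-174) + r) + N(-63, -168) = (-4 + I*√2755) + (61 - 63) = (-4 + I*√2755) - 2 = -6 + I*√2755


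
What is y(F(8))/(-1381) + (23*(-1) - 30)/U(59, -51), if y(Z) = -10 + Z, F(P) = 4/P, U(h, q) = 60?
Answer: -72623/82860 ≈ -0.87645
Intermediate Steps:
y(F(8))/(-1381) + (23*(-1) - 30)/U(59, -51) = (-10 + 4/8)/(-1381) + (23*(-1) - 30)/60 = (-10 + 4*(⅛))*(-1/1381) + (-23 - 30)*(1/60) = (-10 + ½)*(-1/1381) - 53*1/60 = -19/2*(-1/1381) - 53/60 = 19/2762 - 53/60 = -72623/82860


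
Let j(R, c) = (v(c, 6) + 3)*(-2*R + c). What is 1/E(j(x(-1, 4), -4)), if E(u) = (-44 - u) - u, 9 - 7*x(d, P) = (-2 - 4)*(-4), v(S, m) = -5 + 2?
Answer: -1/44 ≈ -0.022727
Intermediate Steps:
v(S, m) = -3
x(d, P) = -15/7 (x(d, P) = 9/7 - (-2 - 4)*(-4)/7 = 9/7 - (-6)*(-4)/7 = 9/7 - 1/7*24 = 9/7 - 24/7 = -15/7)
j(R, c) = 0 (j(R, c) = (-3 + 3)*(-2*R + c) = 0*(c - 2*R) = 0)
E(u) = -44 - 2*u
1/E(j(x(-1, 4), -4)) = 1/(-44 - 2*0) = 1/(-44 + 0) = 1/(-44) = -1/44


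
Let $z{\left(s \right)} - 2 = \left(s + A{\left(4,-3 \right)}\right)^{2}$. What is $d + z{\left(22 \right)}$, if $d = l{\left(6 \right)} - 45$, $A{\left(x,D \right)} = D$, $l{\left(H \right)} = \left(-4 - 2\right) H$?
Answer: $282$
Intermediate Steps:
$l{\left(H \right)} = - 6 H$
$z{\left(s \right)} = 2 + \left(-3 + s\right)^{2}$ ($z{\left(s \right)} = 2 + \left(s - 3\right)^{2} = 2 + \left(-3 + s\right)^{2}$)
$d = -81$ ($d = \left(-6\right) 6 - 45 = -36 - 45 = -81$)
$d + z{\left(22 \right)} = -81 + \left(2 + \left(-3 + 22\right)^{2}\right) = -81 + \left(2 + 19^{2}\right) = -81 + \left(2 + 361\right) = -81 + 363 = 282$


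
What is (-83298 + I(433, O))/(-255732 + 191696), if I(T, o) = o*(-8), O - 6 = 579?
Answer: 43989/32018 ≈ 1.3739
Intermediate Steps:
O = 585 (O = 6 + 579 = 585)
I(T, o) = -8*o
(-83298 + I(433, O))/(-255732 + 191696) = (-83298 - 8*585)/(-255732 + 191696) = (-83298 - 4680)/(-64036) = -87978*(-1/64036) = 43989/32018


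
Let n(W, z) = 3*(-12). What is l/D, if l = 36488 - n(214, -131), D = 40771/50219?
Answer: 1834198756/40771 ≈ 44988.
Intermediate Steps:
D = 40771/50219 (D = 40771*(1/50219) = 40771/50219 ≈ 0.81186)
n(W, z) = -36
l = 36524 (l = 36488 - 1*(-36) = 36488 + 36 = 36524)
l/D = 36524/(40771/50219) = 36524*(50219/40771) = 1834198756/40771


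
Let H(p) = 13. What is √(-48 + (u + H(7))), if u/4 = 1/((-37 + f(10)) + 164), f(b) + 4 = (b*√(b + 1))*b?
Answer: √(-4301 - 3500*√11)/√(123 + 100*√11) ≈ 5.9153*I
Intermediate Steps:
f(b) = -4 + b²*√(1 + b) (f(b) = -4 + (b*√(b + 1))*b = -4 + (b*√(1 + b))*b = -4 + b²*√(1 + b))
u = 4/(123 + 100*√11) (u = 4/((-37 + (-4 + 10²*√(1 + 10))) + 164) = 4/((-37 + (-4 + 100*√11)) + 164) = 4/((-41 + 100*√11) + 164) = 4/(123 + 100*√11) ≈ 0.0087977)
√(-48 + (u + H(7))) = √(-48 + ((-492/94871 + 400*√11/94871) + 13)) = √(-48 + (1232831/94871 + 400*√11/94871)) = √(-3320977/94871 + 400*√11/94871)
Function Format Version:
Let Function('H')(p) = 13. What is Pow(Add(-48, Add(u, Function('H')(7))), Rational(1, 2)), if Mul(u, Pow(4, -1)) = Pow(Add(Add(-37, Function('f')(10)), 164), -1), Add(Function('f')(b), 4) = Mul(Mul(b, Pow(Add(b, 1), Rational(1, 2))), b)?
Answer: Mul(Pow(Add(-4301, Mul(-3500, Pow(11, Rational(1, 2)))), Rational(1, 2)), Pow(Add(123, Mul(100, Pow(11, Rational(1, 2)))), Rational(-1, 2))) ≈ Mul(5.9153, I)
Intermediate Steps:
Function('f')(b) = Add(-4, Mul(Pow(b, 2), Pow(Add(1, b), Rational(1, 2)))) (Function('f')(b) = Add(-4, Mul(Mul(b, Pow(Add(b, 1), Rational(1, 2))), b)) = Add(-4, Mul(Mul(b, Pow(Add(1, b), Rational(1, 2))), b)) = Add(-4, Mul(Pow(b, 2), Pow(Add(1, b), Rational(1, 2)))))
u = Mul(4, Pow(Add(123, Mul(100, Pow(11, Rational(1, 2)))), -1)) (u = Mul(4, Pow(Add(Add(-37, Add(-4, Mul(Pow(10, 2), Pow(Add(1, 10), Rational(1, 2))))), 164), -1)) = Mul(4, Pow(Add(Add(-37, Add(-4, Mul(100, Pow(11, Rational(1, 2))))), 164), -1)) = Mul(4, Pow(Add(Add(-41, Mul(100, Pow(11, Rational(1, 2)))), 164), -1)) = Mul(4, Pow(Add(123, Mul(100, Pow(11, Rational(1, 2)))), -1)) ≈ 0.0087977)
Pow(Add(-48, Add(u, Function('H')(7))), Rational(1, 2)) = Pow(Add(-48, Add(Add(Rational(-492, 94871), Mul(Rational(400, 94871), Pow(11, Rational(1, 2)))), 13)), Rational(1, 2)) = Pow(Add(-48, Add(Rational(1232831, 94871), Mul(Rational(400, 94871), Pow(11, Rational(1, 2))))), Rational(1, 2)) = Pow(Add(Rational(-3320977, 94871), Mul(Rational(400, 94871), Pow(11, Rational(1, 2)))), Rational(1, 2))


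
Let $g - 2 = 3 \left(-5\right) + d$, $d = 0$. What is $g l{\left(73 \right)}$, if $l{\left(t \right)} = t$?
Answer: $-949$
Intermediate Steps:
$g = -13$ ($g = 2 + \left(3 \left(-5\right) + 0\right) = 2 + \left(-15 + 0\right) = 2 - 15 = -13$)
$g l{\left(73 \right)} = \left(-13\right) 73 = -949$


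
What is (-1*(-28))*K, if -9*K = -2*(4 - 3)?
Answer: 56/9 ≈ 6.2222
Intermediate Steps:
K = 2/9 (K = -(-2)*(4 - 3)/9 = -(-2)/9 = -1/9*(-2) = 2/9 ≈ 0.22222)
(-1*(-28))*K = -1*(-28)*(2/9) = 28*(2/9) = 56/9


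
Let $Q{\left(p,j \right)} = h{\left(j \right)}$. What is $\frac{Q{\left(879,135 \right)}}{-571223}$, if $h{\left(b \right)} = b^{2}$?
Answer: $- \frac{18225}{571223} \approx -0.031905$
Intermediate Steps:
$Q{\left(p,j \right)} = j^{2}$
$\frac{Q{\left(879,135 \right)}}{-571223} = \frac{135^{2}}{-571223} = 18225 \left(- \frac{1}{571223}\right) = - \frac{18225}{571223}$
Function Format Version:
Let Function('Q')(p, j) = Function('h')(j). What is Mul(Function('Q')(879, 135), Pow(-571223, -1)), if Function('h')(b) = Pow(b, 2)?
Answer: Rational(-18225, 571223) ≈ -0.031905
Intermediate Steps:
Function('Q')(p, j) = Pow(j, 2)
Mul(Function('Q')(879, 135), Pow(-571223, -1)) = Mul(Pow(135, 2), Pow(-571223, -1)) = Mul(18225, Rational(-1, 571223)) = Rational(-18225, 571223)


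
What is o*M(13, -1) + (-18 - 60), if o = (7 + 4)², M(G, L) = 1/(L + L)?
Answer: -277/2 ≈ -138.50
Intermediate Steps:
M(G, L) = 1/(2*L)
o = 121 (o = 11² = 121)
o*M(13, -1) + (-18 - 60) = 121*((½)/(-1)) + (-18 - 60) = 121*((½)*(-1)) - 78 = 121*(-½) - 78 = -121/2 - 78 = -277/2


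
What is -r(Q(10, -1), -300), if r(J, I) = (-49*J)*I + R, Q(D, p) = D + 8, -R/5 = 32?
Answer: -264440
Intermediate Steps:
R = -160 (R = -5*32 = -160)
Q(D, p) = 8 + D
r(J, I) = -160 - 49*I*J (r(J, I) = (-49*J)*I - 160 = -49*I*J - 160 = -160 - 49*I*J)
-r(Q(10, -1), -300) = -(-160 - 49*(-300)*(8 + 10)) = -(-160 - 49*(-300)*18) = -(-160 + 264600) = -1*264440 = -264440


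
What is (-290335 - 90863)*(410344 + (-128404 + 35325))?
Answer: -120940783470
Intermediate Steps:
(-290335 - 90863)*(410344 + (-128404 + 35325)) = -381198*(410344 - 93079) = -381198*317265 = -120940783470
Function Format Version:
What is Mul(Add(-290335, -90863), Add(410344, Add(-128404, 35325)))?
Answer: -120940783470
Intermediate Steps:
Mul(Add(-290335, -90863), Add(410344, Add(-128404, 35325))) = Mul(-381198, Add(410344, -93079)) = Mul(-381198, 317265) = -120940783470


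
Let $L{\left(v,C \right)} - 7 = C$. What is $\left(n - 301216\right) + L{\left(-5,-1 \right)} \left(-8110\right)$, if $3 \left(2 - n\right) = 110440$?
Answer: $- \frac{1160062}{3} \approx -3.8669 \cdot 10^{5}$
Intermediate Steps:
$n = - \frac{110434}{3}$ ($n = 2 - \frac{110440}{3} = - \frac{110434}{3} \approx -36811.0$)
$L{\left(v,C \right)} = 7 + C$
$\left(n - 301216\right) + L{\left(-5,-1 \right)} \left(-8110\right) = \left(- \frac{110434}{3} - 301216\right) + \left(7 - 1\right) \left(-8110\right) = - \frac{1014082}{3} + 6 \left(-8110\right) = - \frac{1014082}{3} - 48660 = - \frac{1160062}{3}$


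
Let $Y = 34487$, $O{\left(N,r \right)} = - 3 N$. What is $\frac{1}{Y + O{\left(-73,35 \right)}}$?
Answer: $\frac{1}{34706} \approx 2.8813 \cdot 10^{-5}$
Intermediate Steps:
$\frac{1}{Y + O{\left(-73,35 \right)}} = \frac{1}{34487 - -219} = \frac{1}{34487 + 219} = \frac{1}{34706}$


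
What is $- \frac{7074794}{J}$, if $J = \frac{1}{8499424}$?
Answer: $-60131673918656$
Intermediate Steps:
$J = \frac{1}{8499424} \approx 1.1766 \cdot 10^{-7}$
$- \frac{7074794}{J} = - 7074794 \frac{1}{\frac{1}{8499424}} = \left(-7074794\right) 8499424 = -60131673918656$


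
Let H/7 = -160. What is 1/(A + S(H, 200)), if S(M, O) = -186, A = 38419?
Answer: 1/38233 ≈ 2.6155e-5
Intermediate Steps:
H = -1120 (H = 7*(-160) = -1120)
1/(A + S(H, 200)) = 1/(38419 - 186) = 1/38233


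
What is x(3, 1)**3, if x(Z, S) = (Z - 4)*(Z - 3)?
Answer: 0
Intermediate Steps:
x(Z, S) = (-4 + Z)*(-3 + Z)
x(3, 1)**3 = (12 + 3**2 - 7*3)**3 = (12 + 9 - 21)**3 = 0**3 = 0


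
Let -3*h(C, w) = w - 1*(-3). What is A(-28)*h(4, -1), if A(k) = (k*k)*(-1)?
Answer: 1568/3 ≈ 522.67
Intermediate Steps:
h(C, w) = -1 - w/3 (h(C, w) = -(w - 1*(-3))/3 = -(w + 3)/3 = -(3 + w)/3 = -1 - w/3)
A(k) = -k**2 (A(k) = k**2*(-1) = -k**2)
A(-28)*h(4, -1) = (-1*(-28)**2)*(-1 - 1/3*(-1)) = (-1*784)*(-1 + 1/3) = -784*(-2/3) = 1568/3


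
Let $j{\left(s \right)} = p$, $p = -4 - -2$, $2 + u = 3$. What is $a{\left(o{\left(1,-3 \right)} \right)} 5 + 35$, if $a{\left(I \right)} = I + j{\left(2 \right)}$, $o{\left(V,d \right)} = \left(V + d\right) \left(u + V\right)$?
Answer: $5$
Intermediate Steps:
$u = 1$ ($u = -2 + 3 = 1$)
$o{\left(V,d \right)} = \left(1 + V\right) \left(V + d\right)$ ($o{\left(V,d \right)} = \left(V + d\right) \left(1 + V\right) = \left(1 + V\right) \left(V + d\right)$)
$p = -2$ ($p = -4 + 2 = -2$)
$j{\left(s \right)} = -2$
$a{\left(I \right)} = -2 + I$ ($a{\left(I \right)} = I - 2 = -2 + I$)
$a{\left(o{\left(1,-3 \right)} \right)} 5 + 35 = \left(-2 + \left(1 - 3 + 1^{2} + 1 \left(-3\right)\right)\right) 5 + 35 = \left(-2 + \left(1 - 3 + 1 - 3\right)\right) 5 + 35 = \left(-2 - 4\right) 5 + 35 = \left(-6\right) 5 + 35 = -30 + 35 = 5$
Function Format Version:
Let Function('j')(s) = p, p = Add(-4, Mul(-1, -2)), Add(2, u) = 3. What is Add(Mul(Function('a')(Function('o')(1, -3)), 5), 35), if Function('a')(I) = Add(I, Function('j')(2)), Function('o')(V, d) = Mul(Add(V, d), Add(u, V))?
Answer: 5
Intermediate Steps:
u = 1 (u = Add(-2, 3) = 1)
Function('o')(V, d) = Mul(Add(1, V), Add(V, d)) (Function('o')(V, d) = Mul(Add(V, d), Add(1, V)) = Mul(Add(1, V), Add(V, d)))
p = -2 (p = Add(-4, 2) = -2)
Function('j')(s) = -2
Function('a')(I) = Add(-2, I) (Function('a')(I) = Add(I, -2) = Add(-2, I))
Add(Mul(Function('a')(Function('o')(1, -3)), 5), 35) = Add(Mul(Add(-2, Add(1, -3, Pow(1, 2), Mul(1, -3))), 5), 35) = Add(Mul(Add(-2, Add(1, -3, 1, -3)), 5), 35) = Add(Mul(Add(-2, -4), 5), 35) = Add(Mul(-6, 5), 35) = Add(-30, 35) = 5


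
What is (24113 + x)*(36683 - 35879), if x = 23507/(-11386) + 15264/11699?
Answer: 1291170319932186/66602407 ≈ 1.9386e+7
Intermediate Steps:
x = -101212489/133204814 (x = 23507*(-1/11386) + 15264*(1/11699) = -23507/11386 + 15264/11699 = -101212489/133204814 ≈ -0.75983)
(24113 + x)*(36683 - 35879) = (24113 - 101212489/133204814)*(36683 - 35879) = (3211866467493/133204814)*804 = 1291170319932186/66602407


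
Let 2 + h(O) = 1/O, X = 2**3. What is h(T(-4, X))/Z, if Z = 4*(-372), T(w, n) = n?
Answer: 5/3968 ≈ 0.0012601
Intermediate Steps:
X = 8
Z = -1488
h(O) = -2 + 1/O
h(T(-4, X))/Z = (-2 + 1/8)/(-1488) = (-2 + 1/8)*(-1/1488) = -15/8*(-1/1488) = 5/3968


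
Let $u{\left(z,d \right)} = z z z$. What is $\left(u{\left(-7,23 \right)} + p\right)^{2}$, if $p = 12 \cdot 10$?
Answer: $49729$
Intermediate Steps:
$u{\left(z,d \right)} = z^{3}$ ($u{\left(z,d \right)} = z^{2} z = z^{3}$)
$p = 120$
$\left(u{\left(-7,23 \right)} + p\right)^{2} = \left(\left(-7\right)^{3} + 120\right)^{2} = \left(-343 + 120\right)^{2} = \left(-223\right)^{2} = 49729$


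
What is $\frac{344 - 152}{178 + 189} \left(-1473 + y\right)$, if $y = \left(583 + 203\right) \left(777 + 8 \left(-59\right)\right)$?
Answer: $\frac{45745344}{367} \approx 1.2465 \cdot 10^{5}$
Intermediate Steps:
$y = 239730$ ($y = 786 \left(777 - 472\right) = 786 \cdot 305 = 239730$)
$\frac{344 - 152}{178 + 189} \left(-1473 + y\right) = \frac{344 - 152}{178 + 189} \left(-1473 + 239730\right) = \frac{192}{367} \cdot 238257 = \frac{45745344}{367}$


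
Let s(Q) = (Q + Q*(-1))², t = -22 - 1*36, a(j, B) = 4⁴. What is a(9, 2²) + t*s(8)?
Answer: 256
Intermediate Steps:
a(j, B) = 256
t = -58 (t = -22 - 36 = -58)
s(Q) = 0 (s(Q) = (Q - Q)² = 0² = 0)
a(9, 2²) + t*s(8) = 256 - 58*0 = 256 + 0 = 256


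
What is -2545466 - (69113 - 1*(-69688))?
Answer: -2684267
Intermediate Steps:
-2545466 - (69113 - 1*(-69688)) = -2545466 - (69113 + 69688) = -2545466 - 1*138801 = -2545466 - 138801 = -2684267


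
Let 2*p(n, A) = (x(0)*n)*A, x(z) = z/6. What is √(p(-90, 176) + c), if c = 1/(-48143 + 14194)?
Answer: I*√33949/33949 ≈ 0.0054273*I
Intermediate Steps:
x(z) = z/6 (x(z) = z*(⅙) = z/6)
p(n, A) = 0 (p(n, A) = ((((⅙)*0)*n)*A)/2 = ((0*n)*A)/2 = (0*A)/2 = (½)*0 = 0)
c = -1/33949 (c = 1/(-33949) = -1/33949 ≈ -2.9456e-5)
√(p(-90, 176) + c) = √(0 - 1/33949) = √(-1/33949) = I*√33949/33949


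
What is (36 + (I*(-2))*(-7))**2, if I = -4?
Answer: 400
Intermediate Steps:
(36 + (I*(-2))*(-7))**2 = (36 - 4*(-2)*(-7))**2 = (36 + 8*(-7))**2 = (36 - 56)**2 = (-20)**2 = 400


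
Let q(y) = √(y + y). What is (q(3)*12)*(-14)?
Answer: -168*√6 ≈ -411.51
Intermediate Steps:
q(y) = √2*√y (q(y) = √(2*y) = √2*√y)
(q(3)*12)*(-14) = ((√2*√3)*12)*(-14) = (√6*12)*(-14) = (12*√6)*(-14) = -168*√6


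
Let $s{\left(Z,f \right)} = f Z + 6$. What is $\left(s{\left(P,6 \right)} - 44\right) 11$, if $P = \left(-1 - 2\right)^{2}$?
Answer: $176$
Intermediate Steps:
$P = 9$ ($P = \left(-3\right)^{2} = 9$)
$s{\left(Z,f \right)} = 6 + Z f$ ($s{\left(Z,f \right)} = Z f + 6 = 6 + Z f$)
$\left(s{\left(P,6 \right)} - 44\right) 11 = \left(\left(6 + 9 \cdot 6\right) - 44\right) 11 = \left(\left(6 + 54\right) - 44\right) 11 = \left(60 - 44\right) 11 = 16 \cdot 11 = 176$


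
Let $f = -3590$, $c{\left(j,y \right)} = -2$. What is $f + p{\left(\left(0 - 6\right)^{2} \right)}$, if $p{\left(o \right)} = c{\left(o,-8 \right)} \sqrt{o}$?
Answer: $-3602$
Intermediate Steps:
$p{\left(o \right)} = - 2 \sqrt{o}$
$f + p{\left(\left(0 - 6\right)^{2} \right)} = -3590 - 2 \sqrt{\left(0 - 6\right)^{2}} = -3590 - 2 \sqrt{\left(-6\right)^{2}} = -3590 - 2 \sqrt{36} = -3590 - 12 = -3602$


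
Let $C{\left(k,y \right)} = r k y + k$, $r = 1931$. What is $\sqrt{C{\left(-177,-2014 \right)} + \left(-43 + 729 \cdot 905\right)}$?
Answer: $\sqrt{689018543} \approx 26249.0$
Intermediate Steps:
$C{\left(k,y \right)} = k + 1931 k y$ ($C{\left(k,y \right)} = 1931 k y + k = k + 1931 k y$)
$\sqrt{C{\left(-177,-2014 \right)} + \left(-43 + 729 \cdot 905\right)} = \sqrt{- 177 \left(1 + 1931 \left(-2014\right)\right) + \left(-43 + 729 \cdot 905\right)} = \sqrt{- 177 \left(1 - 3889034\right) + \left(-43 + 659745\right)} = \sqrt{\left(-177\right) \left(-3889033\right) + 659702} = \sqrt{688358841 + 659702} = \sqrt{689018543}$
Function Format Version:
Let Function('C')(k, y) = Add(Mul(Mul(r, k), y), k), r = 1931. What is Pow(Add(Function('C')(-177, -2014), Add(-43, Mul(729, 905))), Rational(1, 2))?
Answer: Pow(689018543, Rational(1, 2)) ≈ 26249.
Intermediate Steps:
Function('C')(k, y) = Add(k, Mul(1931, k, y)) (Function('C')(k, y) = Add(Mul(Mul(1931, k), y), k) = Add(Mul(1931, k, y), k) = Add(k, Mul(1931, k, y)))
Pow(Add(Function('C')(-177, -2014), Add(-43, Mul(729, 905))), Rational(1, 2)) = Pow(Add(Mul(-177, Add(1, Mul(1931, -2014))), Add(-43, Mul(729, 905))), Rational(1, 2)) = Pow(Add(Mul(-177, Add(1, -3889034)), Add(-43, 659745)), Rational(1, 2)) = Pow(Add(Mul(-177, -3889033), 659702), Rational(1, 2)) = Pow(Add(688358841, 659702), Rational(1, 2)) = Pow(689018543, Rational(1, 2))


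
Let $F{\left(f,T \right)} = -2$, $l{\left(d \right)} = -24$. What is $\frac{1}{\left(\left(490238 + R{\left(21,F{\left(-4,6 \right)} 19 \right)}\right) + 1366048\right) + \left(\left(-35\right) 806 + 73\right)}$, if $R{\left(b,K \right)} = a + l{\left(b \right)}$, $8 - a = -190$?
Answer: $\frac{1}{1828323} \approx 5.4695 \cdot 10^{-7}$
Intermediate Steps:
$a = 198$ ($a = 8 - -190 = 8 + 190 = 198$)
$R{\left(b,K \right)} = 174$ ($R{\left(b,K \right)} = 198 - 24 = 174$)
$\frac{1}{\left(\left(490238 + R{\left(21,F{\left(-4,6 \right)} 19 \right)}\right) + 1366048\right) + \left(\left(-35\right) 806 + 73\right)} = \frac{1}{\left(\left(490238 + 174\right) + 1366048\right) + \left(\left(-35\right) 806 + 73\right)} = \frac{1}{\left(490412 + 1366048\right) + \left(-28210 + 73\right)} = \frac{1}{1856460 - 28137} = \frac{1}{1828323}$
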